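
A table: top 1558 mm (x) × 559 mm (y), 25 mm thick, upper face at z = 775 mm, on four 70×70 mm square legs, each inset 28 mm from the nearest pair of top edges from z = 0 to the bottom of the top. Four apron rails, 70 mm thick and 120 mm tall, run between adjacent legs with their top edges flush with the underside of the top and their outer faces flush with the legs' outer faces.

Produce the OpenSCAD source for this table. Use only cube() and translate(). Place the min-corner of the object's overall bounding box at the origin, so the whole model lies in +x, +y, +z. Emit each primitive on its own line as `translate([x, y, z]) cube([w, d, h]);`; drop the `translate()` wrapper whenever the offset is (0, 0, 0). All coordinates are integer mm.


// leg_h = 775 - 25 = 750
// apron z = 750 - 120 = 630
translate([0, 0, 750]) cube([1558, 559, 25]);
translate([28, 28, 0]) cube([70, 70, 750]);
translate([1460, 28, 0]) cube([70, 70, 750]);
translate([28, 461, 0]) cube([70, 70, 750]);
translate([1460, 461, 0]) cube([70, 70, 750]);
translate([98, 28, 630]) cube([1362, 70, 120]);
translate([98, 461, 630]) cube([1362, 70, 120]);
translate([28, 98, 630]) cube([70, 363, 120]);
translate([1460, 98, 630]) cube([70, 363, 120]);


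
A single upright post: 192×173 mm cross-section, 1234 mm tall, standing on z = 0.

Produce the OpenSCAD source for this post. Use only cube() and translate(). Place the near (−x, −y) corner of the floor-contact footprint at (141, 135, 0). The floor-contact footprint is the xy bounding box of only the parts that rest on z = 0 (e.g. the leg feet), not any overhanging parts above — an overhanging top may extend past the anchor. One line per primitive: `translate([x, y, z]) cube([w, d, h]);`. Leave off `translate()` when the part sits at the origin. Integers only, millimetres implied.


translate([141, 135, 0]) cube([192, 173, 1234]);


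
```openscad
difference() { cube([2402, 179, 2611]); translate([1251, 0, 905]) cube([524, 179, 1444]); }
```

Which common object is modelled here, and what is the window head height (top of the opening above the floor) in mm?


A wall with a window opening. The window head height is 2349 mm.

A wall with a rectangular opening subtracted — a window. Sill at z = 905, opening 1444 mm tall, so the head is at 905 + 1444 = 2349 mm.


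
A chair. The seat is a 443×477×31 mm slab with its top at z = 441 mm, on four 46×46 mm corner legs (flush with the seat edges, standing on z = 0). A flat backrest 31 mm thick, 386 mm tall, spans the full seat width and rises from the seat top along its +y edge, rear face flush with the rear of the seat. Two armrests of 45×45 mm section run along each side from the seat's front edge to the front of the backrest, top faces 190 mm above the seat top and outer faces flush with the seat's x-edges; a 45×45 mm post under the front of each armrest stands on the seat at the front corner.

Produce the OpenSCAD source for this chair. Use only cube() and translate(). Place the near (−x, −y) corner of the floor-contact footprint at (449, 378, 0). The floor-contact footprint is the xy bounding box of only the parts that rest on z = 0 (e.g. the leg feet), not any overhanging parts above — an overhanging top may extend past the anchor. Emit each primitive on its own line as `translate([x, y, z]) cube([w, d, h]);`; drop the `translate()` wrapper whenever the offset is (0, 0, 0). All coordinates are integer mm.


// leg_h = 441 - 31 = 410
// arm post h = 190 - 45 = 145
translate([449, 378, 410]) cube([443, 477, 31]);
translate([449, 378, 0]) cube([46, 46, 410]);
translate([846, 378, 0]) cube([46, 46, 410]);
translate([449, 809, 0]) cube([46, 46, 410]);
translate([846, 809, 0]) cube([46, 46, 410]);
translate([449, 824, 441]) cube([443, 31, 386]);
translate([449, 378, 586]) cube([45, 446, 45]);
translate([847, 378, 586]) cube([45, 446, 45]);
translate([449, 378, 441]) cube([45, 45, 145]);
translate([847, 378, 441]) cube([45, 45, 145]);


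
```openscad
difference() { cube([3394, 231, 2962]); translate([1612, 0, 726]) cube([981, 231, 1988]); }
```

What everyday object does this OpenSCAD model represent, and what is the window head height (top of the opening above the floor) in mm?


A wall with a window opening. The window head height is 2714 mm.

A wall with a rectangular opening subtracted — a window. Sill at z = 726, opening 1988 mm tall, so the head is at 726 + 1988 = 2714 mm.


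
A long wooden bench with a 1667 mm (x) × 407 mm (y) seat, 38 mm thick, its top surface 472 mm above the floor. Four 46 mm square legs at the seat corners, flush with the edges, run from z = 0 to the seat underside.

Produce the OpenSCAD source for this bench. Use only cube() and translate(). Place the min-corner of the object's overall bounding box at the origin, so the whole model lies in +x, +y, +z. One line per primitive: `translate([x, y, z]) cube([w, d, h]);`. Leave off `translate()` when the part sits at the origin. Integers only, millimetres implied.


// leg_h = 472 − 38 = 434
translate([0, 0, 434]) cube([1667, 407, 38]);
cube([46, 46, 434]);
translate([0, 361, 0]) cube([46, 46, 434]);
translate([1621, 0, 0]) cube([46, 46, 434]);
translate([1621, 361, 0]) cube([46, 46, 434]);


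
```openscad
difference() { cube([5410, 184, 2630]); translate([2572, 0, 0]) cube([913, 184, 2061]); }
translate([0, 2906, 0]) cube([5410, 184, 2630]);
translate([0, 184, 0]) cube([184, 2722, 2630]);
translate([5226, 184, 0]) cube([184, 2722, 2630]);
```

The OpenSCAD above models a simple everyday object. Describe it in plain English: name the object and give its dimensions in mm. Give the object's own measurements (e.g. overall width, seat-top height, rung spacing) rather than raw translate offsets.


A single room: four walls, each 2630 mm tall and 184 mm thick, enclosing an outside footprint 5410×3090 mm (x × y), no floor or roof. The front and back walls (−y and +y sides) run the full x-width; the side walls fit between their inner faces. A door opening 913 mm wide and 2061 mm tall is cut through the front wall from the floor up, its −x edge 2572 mm from the wall's −x end.


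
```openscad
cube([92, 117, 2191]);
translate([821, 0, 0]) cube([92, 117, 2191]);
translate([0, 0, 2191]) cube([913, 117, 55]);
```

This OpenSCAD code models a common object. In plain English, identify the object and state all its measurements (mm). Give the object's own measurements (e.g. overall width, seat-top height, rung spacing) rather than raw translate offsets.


A door frame. The clear opening is 729 mm wide and 2191 mm high. Two 92 mm wide jambs, 117 mm deep, stand either side of the opening from the floor to the top of the opening. A 55 mm thick head sits across the top of both jambs, spanning the full outside width of the frame.


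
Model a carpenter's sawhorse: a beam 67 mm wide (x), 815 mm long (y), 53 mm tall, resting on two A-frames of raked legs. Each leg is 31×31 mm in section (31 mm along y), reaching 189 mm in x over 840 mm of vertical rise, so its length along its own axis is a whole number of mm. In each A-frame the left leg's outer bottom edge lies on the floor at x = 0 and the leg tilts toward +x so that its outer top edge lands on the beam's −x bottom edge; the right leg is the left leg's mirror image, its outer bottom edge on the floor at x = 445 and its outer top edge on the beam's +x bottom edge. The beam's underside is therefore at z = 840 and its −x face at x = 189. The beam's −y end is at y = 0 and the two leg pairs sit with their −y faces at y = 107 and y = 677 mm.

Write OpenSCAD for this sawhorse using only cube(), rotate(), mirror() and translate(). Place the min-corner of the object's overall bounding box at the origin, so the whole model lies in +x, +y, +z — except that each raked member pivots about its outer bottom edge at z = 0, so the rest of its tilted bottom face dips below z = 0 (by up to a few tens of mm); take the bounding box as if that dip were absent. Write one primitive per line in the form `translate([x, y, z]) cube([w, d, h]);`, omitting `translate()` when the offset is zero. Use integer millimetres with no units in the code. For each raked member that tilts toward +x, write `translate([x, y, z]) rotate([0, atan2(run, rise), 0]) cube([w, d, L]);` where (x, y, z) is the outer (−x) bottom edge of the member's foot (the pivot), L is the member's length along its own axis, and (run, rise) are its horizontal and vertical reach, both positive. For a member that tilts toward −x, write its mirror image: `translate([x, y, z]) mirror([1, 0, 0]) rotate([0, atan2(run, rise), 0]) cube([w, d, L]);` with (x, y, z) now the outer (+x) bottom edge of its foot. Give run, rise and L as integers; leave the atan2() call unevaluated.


translate([189, 0, 840]) cube([67, 815, 53]);
translate([0, 107, 0]) rotate([0, atan2(189, 840), 0]) cube([31, 31, 861]);
translate([445, 107, 0]) mirror([1, 0, 0]) rotate([0, atan2(189, 840), 0]) cube([31, 31, 861]);
translate([0, 677, 0]) rotate([0, atan2(189, 840), 0]) cube([31, 31, 861]);
translate([445, 677, 0]) mirror([1, 0, 0]) rotate([0, atan2(189, 840), 0]) cube([31, 31, 861]);


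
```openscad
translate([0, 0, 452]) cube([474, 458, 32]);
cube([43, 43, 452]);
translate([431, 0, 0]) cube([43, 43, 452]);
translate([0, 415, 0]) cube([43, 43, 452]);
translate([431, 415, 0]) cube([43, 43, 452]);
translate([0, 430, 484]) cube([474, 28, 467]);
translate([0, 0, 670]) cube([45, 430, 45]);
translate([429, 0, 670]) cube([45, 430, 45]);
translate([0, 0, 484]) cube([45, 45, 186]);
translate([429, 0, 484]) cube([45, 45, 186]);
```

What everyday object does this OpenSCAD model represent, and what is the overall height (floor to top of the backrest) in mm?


A chair. The overall height is 951 mm.

A slab on four corner posts with a tall panel at the back — a chair. The seat slab sits at z = 452 with thickness 32, and the 467 mm backrest starts at the seat top, so the overall height is 452 + 32 + 467 = 951 mm.


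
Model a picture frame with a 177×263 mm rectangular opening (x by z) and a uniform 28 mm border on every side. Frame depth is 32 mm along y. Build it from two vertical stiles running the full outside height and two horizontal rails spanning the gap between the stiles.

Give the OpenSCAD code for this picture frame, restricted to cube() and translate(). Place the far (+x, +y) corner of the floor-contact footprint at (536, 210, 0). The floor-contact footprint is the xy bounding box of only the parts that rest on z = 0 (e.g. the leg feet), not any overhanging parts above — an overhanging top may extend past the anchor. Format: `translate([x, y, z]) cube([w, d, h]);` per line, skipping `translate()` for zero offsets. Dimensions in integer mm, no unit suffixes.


translate([303, 178, 0]) cube([28, 32, 319]);
translate([508, 178, 0]) cube([28, 32, 319]);
translate([331, 178, 0]) cube([177, 32, 28]);
translate([331, 178, 291]) cube([177, 32, 28]);


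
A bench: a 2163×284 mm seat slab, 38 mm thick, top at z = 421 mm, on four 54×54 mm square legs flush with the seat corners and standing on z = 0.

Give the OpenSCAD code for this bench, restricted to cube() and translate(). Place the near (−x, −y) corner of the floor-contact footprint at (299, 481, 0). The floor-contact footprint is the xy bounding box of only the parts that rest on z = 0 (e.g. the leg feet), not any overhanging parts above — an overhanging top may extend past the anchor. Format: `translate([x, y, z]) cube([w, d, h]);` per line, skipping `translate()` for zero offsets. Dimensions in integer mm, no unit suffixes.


translate([299, 481, 383]) cube([2163, 284, 38]);
translate([299, 481, 0]) cube([54, 54, 383]);
translate([299, 711, 0]) cube([54, 54, 383]);
translate([2408, 481, 0]) cube([54, 54, 383]);
translate([2408, 711, 0]) cube([54, 54, 383]);


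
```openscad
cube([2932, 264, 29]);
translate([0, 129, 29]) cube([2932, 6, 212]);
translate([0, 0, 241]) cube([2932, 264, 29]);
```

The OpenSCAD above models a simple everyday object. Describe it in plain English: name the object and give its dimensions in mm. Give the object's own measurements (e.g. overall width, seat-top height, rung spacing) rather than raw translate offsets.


An I-beam lying along x, 2932 mm long. Overall section height 270 mm. Two flanges 264 mm wide (y) and 29 mm thick, one on the floor and one at the top; a web 6 mm thick runs between them, centred on the flange width.


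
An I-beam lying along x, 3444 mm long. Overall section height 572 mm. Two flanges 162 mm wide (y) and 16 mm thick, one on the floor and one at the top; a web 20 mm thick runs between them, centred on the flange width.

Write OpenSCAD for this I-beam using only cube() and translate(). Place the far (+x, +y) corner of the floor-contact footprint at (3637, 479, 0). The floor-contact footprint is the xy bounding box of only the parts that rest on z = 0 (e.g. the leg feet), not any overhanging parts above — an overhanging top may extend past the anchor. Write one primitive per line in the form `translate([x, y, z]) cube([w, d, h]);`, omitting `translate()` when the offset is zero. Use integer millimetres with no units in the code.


translate([193, 317, 0]) cube([3444, 162, 16]);
translate([193, 388, 16]) cube([3444, 20, 540]);
translate([193, 317, 556]) cube([3444, 162, 16]);


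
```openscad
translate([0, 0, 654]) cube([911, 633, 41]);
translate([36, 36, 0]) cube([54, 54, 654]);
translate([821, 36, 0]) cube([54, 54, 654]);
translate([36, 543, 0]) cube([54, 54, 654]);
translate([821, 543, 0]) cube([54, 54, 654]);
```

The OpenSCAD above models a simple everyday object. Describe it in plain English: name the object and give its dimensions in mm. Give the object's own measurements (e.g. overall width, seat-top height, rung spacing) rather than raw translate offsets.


A rectangular dining table. The top is 911×633×41 mm with its upper surface at z = 695 mm. It stands on four 54×54 mm square legs, each inset 36 mm from the nearest pair of top edges, running from the floor to the underside of the top.


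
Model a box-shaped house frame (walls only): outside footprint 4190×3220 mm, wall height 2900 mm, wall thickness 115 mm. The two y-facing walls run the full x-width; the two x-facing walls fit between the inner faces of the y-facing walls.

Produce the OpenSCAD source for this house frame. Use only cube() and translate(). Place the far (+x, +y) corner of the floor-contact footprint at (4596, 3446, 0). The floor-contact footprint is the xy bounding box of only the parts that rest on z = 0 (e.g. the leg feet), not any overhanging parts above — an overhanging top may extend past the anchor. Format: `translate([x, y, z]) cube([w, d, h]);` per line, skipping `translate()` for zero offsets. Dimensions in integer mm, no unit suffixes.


translate([406, 226, 0]) cube([4190, 115, 2900]);
translate([406, 3331, 0]) cube([4190, 115, 2900]);
translate([406, 341, 0]) cube([115, 2990, 2900]);
translate([4481, 341, 0]) cube([115, 2990, 2900]);


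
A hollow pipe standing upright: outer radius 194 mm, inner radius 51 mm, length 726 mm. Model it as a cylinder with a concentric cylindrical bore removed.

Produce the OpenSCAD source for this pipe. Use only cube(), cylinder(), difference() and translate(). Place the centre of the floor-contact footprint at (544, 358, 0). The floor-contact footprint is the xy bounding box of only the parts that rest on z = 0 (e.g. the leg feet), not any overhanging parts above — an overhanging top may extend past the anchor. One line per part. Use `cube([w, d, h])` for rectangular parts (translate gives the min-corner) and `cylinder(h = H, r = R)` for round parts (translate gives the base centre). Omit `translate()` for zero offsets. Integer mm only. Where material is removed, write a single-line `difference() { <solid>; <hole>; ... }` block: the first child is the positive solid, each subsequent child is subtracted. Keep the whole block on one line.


difference() { translate([544, 358, 0]) cylinder(h = 726, r = 194); translate([544, 358, 0]) cylinder(h = 726, r = 51); }


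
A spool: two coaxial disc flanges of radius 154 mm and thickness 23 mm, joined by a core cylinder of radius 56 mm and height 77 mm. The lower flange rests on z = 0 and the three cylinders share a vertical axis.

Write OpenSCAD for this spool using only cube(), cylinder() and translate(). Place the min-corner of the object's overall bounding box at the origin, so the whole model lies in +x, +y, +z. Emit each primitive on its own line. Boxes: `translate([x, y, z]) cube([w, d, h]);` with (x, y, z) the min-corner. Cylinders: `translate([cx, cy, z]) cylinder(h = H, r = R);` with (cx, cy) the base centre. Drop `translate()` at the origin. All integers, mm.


translate([154, 154, 0]) cylinder(h = 23, r = 154);
translate([154, 154, 23]) cylinder(h = 77, r = 56);
translate([154, 154, 100]) cylinder(h = 23, r = 154);


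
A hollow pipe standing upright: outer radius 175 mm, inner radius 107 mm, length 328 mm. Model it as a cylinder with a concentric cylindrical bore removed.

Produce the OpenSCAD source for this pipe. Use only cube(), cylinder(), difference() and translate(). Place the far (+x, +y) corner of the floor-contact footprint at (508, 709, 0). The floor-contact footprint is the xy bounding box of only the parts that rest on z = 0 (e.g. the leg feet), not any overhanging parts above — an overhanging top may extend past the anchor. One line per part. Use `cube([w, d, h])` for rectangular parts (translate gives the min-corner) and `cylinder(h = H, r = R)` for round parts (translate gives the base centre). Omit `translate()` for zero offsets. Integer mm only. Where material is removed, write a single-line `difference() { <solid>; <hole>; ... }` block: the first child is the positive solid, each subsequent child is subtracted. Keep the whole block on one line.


difference() { translate([333, 534, 0]) cylinder(h = 328, r = 175); translate([333, 534, 0]) cylinder(h = 328, r = 107); }


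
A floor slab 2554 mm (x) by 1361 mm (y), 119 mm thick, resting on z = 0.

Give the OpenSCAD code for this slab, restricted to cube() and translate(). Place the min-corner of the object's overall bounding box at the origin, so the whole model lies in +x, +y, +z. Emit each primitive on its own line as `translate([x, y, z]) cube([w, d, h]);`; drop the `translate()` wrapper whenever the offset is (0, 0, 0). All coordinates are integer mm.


cube([2554, 1361, 119]);


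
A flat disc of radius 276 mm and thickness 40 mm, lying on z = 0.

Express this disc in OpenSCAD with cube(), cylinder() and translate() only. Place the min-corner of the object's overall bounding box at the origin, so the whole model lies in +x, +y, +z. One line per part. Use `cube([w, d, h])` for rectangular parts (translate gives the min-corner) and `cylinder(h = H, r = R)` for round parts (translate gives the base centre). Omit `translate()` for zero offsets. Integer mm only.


translate([276, 276, 0]) cylinder(h = 40, r = 276);


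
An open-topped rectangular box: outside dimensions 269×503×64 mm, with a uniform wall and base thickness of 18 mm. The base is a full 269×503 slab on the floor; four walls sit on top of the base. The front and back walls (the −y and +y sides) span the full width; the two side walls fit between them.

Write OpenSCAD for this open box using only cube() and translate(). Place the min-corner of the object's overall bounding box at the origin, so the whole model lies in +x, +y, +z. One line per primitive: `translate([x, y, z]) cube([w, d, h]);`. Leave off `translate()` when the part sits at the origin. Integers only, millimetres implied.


cube([269, 503, 18]);
translate([0, 0, 18]) cube([269, 18, 46]);
translate([0, 485, 18]) cube([269, 18, 46]);
translate([0, 18, 18]) cube([18, 467, 46]);
translate([251, 18, 18]) cube([18, 467, 46]);


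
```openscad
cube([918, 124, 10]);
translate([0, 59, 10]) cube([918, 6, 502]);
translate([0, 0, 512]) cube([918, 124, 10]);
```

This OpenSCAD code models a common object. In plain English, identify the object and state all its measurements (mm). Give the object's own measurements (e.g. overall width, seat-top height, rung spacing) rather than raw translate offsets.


An I-beam lying along x, 918 mm long. Overall section height 522 mm. Two flanges 124 mm wide (y) and 10 mm thick, one on the floor and one at the top; a web 6 mm thick runs between them, centred on the flange width.


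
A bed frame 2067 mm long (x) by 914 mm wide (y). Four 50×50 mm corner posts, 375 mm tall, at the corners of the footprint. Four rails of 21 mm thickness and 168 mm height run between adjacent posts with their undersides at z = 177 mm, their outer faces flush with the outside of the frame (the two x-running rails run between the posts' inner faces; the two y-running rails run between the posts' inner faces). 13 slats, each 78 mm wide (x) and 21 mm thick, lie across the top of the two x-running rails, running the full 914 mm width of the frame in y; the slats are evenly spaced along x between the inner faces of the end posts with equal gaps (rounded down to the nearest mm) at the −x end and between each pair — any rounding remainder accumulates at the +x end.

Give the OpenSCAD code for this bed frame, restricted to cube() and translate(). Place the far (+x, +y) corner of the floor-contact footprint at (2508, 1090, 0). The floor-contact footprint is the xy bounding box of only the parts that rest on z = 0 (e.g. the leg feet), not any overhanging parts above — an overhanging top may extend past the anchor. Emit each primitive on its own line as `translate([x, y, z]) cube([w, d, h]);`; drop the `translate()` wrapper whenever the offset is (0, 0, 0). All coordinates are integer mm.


translate([441, 176, 0]) cube([50, 50, 375]);
translate([441, 1040, 0]) cube([50, 50, 375]);
translate([2458, 176, 0]) cube([50, 50, 375]);
translate([2458, 1040, 0]) cube([50, 50, 375]);
translate([491, 176, 177]) cube([1967, 21, 168]);
translate([491, 1069, 177]) cube([1967, 21, 168]);
translate([441, 226, 177]) cube([21, 814, 168]);
translate([2487, 226, 177]) cube([21, 814, 168]);
translate([559, 176, 345]) cube([78, 914, 21]);
translate([705, 176, 345]) cube([78, 914, 21]);
translate([851, 176, 345]) cube([78, 914, 21]);
translate([997, 176, 345]) cube([78, 914, 21]);
translate([1143, 176, 345]) cube([78, 914, 21]);
translate([1289, 176, 345]) cube([78, 914, 21]);
translate([1435, 176, 345]) cube([78, 914, 21]);
translate([1581, 176, 345]) cube([78, 914, 21]);
translate([1727, 176, 345]) cube([78, 914, 21]);
translate([1873, 176, 345]) cube([78, 914, 21]);
translate([2019, 176, 345]) cube([78, 914, 21]);
translate([2165, 176, 345]) cube([78, 914, 21]);
translate([2311, 176, 345]) cube([78, 914, 21]);


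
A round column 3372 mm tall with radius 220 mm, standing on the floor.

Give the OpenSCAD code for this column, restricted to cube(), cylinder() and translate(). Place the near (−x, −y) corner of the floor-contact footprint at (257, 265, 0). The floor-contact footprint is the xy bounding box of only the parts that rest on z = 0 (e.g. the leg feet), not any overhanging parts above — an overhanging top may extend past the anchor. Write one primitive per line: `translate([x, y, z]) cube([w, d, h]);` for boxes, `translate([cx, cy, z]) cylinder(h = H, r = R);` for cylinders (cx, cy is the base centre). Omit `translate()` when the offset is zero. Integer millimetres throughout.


translate([477, 485, 0]) cylinder(h = 3372, r = 220);


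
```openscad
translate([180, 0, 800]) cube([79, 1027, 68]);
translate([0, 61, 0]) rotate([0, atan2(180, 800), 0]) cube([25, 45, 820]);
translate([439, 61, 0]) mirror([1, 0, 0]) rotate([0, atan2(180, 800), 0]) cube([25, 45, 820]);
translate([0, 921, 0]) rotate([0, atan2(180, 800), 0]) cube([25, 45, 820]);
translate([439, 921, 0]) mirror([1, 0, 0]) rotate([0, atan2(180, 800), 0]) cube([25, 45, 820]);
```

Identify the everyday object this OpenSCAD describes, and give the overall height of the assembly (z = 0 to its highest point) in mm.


A sawhorse. The overall height is 868 mm.

A beam across two mirrored pairs of raked legs — a sawhorse. The beam's underside is at z = 800 (matching the legs' vertical rise in atan2(180, 800)) and the beam is 68 mm tall, so its top is at 800 + 68 = 868 mm. The raked legs top out at the beam's underside, so that is the highest point.


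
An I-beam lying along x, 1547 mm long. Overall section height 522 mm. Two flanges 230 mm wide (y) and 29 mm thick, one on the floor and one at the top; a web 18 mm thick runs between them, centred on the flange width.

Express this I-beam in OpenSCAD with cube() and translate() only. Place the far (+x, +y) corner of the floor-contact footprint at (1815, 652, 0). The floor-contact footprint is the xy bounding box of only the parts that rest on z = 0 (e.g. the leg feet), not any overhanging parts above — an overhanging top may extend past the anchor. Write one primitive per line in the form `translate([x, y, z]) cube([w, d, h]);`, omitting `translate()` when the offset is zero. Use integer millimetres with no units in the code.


translate([268, 422, 0]) cube([1547, 230, 29]);
translate([268, 528, 29]) cube([1547, 18, 464]);
translate([268, 422, 493]) cube([1547, 230, 29]);


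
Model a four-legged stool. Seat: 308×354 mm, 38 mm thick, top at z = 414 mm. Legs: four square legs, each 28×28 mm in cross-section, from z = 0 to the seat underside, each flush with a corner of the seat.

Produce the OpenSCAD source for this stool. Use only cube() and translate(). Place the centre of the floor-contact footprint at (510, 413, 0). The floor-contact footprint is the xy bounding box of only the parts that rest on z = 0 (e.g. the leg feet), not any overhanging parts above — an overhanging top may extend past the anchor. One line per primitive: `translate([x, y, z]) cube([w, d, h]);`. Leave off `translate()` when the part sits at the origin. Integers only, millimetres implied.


// leg_h = 414 - 38 = 376
translate([356, 236, 376]) cube([308, 354, 38]);
translate([356, 236, 0]) cube([28, 28, 376]);
translate([636, 236, 0]) cube([28, 28, 376]);
translate([356, 562, 0]) cube([28, 28, 376]);
translate([636, 562, 0]) cube([28, 28, 376]);


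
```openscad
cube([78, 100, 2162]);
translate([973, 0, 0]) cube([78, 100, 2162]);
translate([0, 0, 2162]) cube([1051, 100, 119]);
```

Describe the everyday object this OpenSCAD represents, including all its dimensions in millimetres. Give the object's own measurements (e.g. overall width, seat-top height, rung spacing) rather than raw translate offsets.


A door frame. The clear opening is 895 mm wide and 2162 mm high. Two 78 mm wide jambs, 100 mm deep, stand either side of the opening from the floor to the top of the opening. A 119 mm thick head sits across the top of both jambs, spanning the full outside width of the frame.


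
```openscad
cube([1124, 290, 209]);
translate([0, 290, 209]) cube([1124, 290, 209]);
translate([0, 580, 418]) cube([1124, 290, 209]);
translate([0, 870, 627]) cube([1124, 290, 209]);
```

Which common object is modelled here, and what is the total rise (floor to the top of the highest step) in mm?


A staircase. The total rise is 836 mm.

4 identical blocks, each offset up and back from the previous — a staircase. Each step is 209 mm tall and there are 4 of them, so the total rise is 4 × 209 = 836 mm.


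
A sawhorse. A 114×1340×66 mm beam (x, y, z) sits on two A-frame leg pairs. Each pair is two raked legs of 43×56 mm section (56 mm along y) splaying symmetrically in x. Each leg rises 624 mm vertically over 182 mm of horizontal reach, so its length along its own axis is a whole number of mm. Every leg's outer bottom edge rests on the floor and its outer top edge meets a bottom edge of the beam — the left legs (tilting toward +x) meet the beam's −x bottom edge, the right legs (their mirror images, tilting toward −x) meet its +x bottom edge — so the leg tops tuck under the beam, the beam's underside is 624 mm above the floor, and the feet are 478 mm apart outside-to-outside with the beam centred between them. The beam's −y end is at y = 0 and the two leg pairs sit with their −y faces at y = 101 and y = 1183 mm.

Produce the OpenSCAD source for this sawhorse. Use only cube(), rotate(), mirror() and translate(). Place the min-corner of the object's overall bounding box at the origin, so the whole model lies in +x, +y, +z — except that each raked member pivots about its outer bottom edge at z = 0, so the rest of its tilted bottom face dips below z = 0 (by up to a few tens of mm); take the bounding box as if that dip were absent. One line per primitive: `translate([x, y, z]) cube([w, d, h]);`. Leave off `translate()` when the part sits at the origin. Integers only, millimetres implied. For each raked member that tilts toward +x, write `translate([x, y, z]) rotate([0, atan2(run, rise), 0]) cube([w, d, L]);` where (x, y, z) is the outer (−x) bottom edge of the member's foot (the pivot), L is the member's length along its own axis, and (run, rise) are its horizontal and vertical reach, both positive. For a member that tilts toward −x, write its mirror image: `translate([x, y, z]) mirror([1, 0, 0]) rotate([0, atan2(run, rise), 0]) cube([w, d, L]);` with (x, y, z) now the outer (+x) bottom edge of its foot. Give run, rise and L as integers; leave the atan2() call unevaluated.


translate([182, 0, 624]) cube([114, 1340, 66]);
translate([0, 101, 0]) rotate([0, atan2(182, 624), 0]) cube([43, 56, 650]);
translate([478, 101, 0]) mirror([1, 0, 0]) rotate([0, atan2(182, 624), 0]) cube([43, 56, 650]);
translate([0, 1183, 0]) rotate([0, atan2(182, 624), 0]) cube([43, 56, 650]);
translate([478, 1183, 0]) mirror([1, 0, 0]) rotate([0, atan2(182, 624), 0]) cube([43, 56, 650]);


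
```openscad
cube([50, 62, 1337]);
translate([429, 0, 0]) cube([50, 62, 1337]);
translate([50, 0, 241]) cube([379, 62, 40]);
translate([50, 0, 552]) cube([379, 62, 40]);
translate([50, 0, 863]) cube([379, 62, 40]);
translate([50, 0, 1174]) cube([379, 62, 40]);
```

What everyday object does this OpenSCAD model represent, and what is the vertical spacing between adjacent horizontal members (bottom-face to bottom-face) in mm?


A ladder. The rung spacing is 311 mm.

Two tall 50×62 posts with 4 short bars between them — a ladder. Adjacent rungs sit at z = 241 and z = 552, so the spacing is 552 − 241 = 311 mm.


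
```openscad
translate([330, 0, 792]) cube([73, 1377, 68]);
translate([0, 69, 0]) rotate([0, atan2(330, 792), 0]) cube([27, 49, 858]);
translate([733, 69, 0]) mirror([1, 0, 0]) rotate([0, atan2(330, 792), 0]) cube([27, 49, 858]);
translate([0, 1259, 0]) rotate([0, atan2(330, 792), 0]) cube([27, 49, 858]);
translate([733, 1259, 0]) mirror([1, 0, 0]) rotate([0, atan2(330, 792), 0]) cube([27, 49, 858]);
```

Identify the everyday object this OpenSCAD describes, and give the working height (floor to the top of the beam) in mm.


A sawhorse. The overall height is 860 mm.

A beam across two mirrored pairs of raked legs — a sawhorse. The beam's underside is at z = 792 (matching the legs' vertical rise in atan2(330, 792)) and the beam is 68 mm tall, so its top is at 792 + 68 = 860 mm. The raked legs top out at the beam's underside, so that is the highest point.


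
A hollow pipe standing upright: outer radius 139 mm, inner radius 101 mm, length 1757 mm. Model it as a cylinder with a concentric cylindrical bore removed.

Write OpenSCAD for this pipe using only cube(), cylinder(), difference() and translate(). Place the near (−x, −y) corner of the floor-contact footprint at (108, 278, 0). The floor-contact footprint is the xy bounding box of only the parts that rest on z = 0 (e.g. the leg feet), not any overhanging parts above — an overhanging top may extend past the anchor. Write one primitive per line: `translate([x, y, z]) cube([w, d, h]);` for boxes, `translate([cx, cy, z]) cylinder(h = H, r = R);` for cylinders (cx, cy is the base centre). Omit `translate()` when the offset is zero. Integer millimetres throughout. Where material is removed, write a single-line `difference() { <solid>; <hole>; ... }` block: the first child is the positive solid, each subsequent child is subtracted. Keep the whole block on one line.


difference() { translate([247, 417, 0]) cylinder(h = 1757, r = 139); translate([247, 417, 0]) cylinder(h = 1757, r = 101); }


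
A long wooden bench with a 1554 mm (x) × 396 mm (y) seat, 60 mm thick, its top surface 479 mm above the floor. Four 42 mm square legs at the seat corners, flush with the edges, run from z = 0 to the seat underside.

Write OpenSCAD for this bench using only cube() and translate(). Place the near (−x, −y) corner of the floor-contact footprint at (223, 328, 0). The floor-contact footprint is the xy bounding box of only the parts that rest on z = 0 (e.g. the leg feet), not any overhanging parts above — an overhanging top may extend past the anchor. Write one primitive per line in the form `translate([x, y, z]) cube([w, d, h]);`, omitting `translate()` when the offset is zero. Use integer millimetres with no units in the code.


// leg_h = 479 − 60 = 419
translate([223, 328, 419]) cube([1554, 396, 60]);
translate([223, 328, 0]) cube([42, 42, 419]);
translate([223, 682, 0]) cube([42, 42, 419]);
translate([1735, 328, 0]) cube([42, 42, 419]);
translate([1735, 682, 0]) cube([42, 42, 419]);


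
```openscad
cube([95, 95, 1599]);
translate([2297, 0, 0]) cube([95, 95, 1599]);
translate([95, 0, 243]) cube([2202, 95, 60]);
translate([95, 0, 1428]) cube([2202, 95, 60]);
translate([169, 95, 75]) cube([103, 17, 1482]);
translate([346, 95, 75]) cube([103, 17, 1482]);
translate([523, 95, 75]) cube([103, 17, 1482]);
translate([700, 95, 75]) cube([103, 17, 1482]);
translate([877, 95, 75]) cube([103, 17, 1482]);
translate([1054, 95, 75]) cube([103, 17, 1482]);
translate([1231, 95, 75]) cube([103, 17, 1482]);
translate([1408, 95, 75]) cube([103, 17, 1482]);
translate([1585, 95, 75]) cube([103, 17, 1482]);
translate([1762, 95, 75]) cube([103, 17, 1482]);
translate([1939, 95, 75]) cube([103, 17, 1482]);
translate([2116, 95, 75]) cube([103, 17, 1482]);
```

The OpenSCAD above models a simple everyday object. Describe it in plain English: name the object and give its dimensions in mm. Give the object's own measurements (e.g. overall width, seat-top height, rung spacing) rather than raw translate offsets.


A fence section. Two 95×95 mm posts, 1599 mm tall, stand on the floor with a clear span of 2202 mm between their inner faces. Two horizontal rails of 95×60 mm section span the gap between the posts with their undersides at z = 243 mm and z = 1428 mm, flush with the posts' −y face. 12 pickets, each 103 mm wide, 17 mm thick and 1482 mm tall, are fixed to the +y face of the rails with their bottoms at z = 75 mm, spaced across the span with a 74 mm gap after the −x post and between neighbouring pickets, with 78 mm left before the +x post.


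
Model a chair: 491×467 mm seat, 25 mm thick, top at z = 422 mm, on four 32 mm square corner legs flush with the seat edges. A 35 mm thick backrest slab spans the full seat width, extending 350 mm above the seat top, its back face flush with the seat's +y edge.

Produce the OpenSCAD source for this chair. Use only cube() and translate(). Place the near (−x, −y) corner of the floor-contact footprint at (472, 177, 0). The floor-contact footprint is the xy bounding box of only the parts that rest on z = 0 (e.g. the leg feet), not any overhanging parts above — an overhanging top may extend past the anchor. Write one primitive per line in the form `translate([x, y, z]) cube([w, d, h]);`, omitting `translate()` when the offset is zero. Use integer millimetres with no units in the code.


translate([472, 177, 397]) cube([491, 467, 25]);
translate([472, 177, 0]) cube([32, 32, 397]);
translate([931, 177, 0]) cube([32, 32, 397]);
translate([472, 612, 0]) cube([32, 32, 397]);
translate([931, 612, 0]) cube([32, 32, 397]);
translate([472, 609, 422]) cube([491, 35, 350]);


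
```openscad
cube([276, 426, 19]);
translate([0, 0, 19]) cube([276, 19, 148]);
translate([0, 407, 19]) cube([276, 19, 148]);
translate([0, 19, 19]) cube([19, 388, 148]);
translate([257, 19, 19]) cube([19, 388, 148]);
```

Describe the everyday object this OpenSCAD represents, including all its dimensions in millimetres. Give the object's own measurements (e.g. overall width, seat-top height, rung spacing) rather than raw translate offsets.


An open-topped rectangular box: outside dimensions 276×426×167 mm, with a uniform wall and base thickness of 19 mm. The base is a full 276×426 slab on the floor; four walls sit on top of the base. The front and back walls (the −y and +y sides) span the full width; the two side walls fit between them.


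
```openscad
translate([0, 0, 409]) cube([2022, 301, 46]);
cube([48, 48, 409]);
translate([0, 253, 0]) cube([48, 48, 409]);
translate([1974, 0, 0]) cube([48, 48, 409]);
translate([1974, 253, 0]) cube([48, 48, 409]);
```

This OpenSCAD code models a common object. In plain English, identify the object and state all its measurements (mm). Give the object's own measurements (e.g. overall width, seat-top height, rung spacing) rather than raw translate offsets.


A bench: a 2022×301 mm seat slab, 46 mm thick, top at z = 455 mm, on four 48×48 mm square legs flush with the seat corners and standing on z = 0.


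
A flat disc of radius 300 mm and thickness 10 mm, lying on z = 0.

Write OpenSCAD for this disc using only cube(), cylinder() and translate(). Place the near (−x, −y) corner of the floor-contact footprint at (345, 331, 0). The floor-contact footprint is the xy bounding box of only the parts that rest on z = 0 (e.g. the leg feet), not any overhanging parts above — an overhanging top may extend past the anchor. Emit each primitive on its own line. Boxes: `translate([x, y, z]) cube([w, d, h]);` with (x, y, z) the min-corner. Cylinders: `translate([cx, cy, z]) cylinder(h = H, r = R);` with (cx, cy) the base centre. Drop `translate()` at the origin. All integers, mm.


translate([645, 631, 0]) cylinder(h = 10, r = 300);


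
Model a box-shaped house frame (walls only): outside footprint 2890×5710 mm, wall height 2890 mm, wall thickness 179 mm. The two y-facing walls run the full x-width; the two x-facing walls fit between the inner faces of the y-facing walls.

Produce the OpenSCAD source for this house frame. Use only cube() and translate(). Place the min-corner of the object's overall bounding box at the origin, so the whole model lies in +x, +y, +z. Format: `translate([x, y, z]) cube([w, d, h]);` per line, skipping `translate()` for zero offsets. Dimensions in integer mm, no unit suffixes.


cube([2890, 179, 2890]);
translate([0, 5531, 0]) cube([2890, 179, 2890]);
translate([0, 179, 0]) cube([179, 5352, 2890]);
translate([2711, 179, 0]) cube([179, 5352, 2890]);


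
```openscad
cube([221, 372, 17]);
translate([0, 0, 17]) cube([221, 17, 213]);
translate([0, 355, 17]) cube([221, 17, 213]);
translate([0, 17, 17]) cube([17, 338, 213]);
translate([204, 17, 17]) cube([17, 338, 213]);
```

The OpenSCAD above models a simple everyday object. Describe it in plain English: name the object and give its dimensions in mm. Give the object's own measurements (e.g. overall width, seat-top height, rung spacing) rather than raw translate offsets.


An open-topped rectangular box: outside dimensions 221×372×230 mm, with a uniform wall and base thickness of 17 mm. The base is a full 221×372 slab on the floor; four walls sit on top of the base. The front and back walls (the −y and +y sides) span the full width; the two side walls fit between them.


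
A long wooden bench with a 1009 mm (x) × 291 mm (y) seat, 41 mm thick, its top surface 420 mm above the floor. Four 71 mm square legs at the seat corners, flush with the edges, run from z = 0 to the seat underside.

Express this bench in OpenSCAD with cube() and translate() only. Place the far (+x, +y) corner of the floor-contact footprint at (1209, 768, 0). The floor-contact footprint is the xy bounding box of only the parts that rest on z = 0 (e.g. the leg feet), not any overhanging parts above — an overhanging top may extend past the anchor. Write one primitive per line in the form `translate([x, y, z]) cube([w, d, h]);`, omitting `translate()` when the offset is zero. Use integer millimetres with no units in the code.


translate([200, 477, 379]) cube([1009, 291, 41]);
translate([200, 477, 0]) cube([71, 71, 379]);
translate([200, 697, 0]) cube([71, 71, 379]);
translate([1138, 477, 0]) cube([71, 71, 379]);
translate([1138, 697, 0]) cube([71, 71, 379]);
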